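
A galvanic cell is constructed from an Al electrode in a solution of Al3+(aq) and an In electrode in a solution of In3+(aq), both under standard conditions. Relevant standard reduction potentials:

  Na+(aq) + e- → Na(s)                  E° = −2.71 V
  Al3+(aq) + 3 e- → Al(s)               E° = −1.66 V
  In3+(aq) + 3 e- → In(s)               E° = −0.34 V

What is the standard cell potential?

+1.32 V

Of the two couples in this cell, the one with the more positive reduction potential is reduced at the cathode: here that is In³⁺/In (−0.34 V); Al³⁺/Al (−1.66 V) is the anode.
E°cell = E°(cathode) − E°(anode) = −0.34 − (−1.66) = +1.32 V.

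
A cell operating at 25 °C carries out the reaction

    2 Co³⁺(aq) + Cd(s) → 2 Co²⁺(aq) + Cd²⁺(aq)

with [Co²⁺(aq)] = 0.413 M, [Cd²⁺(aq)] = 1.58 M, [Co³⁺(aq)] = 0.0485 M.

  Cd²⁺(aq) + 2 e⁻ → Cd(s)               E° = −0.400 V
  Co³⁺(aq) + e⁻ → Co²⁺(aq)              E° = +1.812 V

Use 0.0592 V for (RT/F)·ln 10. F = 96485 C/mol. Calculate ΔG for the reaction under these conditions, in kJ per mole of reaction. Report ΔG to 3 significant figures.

−415 kJ/mol

The standard cell potential is +1.812 − (−0.400) = +2.212 V, with n = 2 electrons in the balanced equation.
The reaction quotient is ([Co²⁺(aq)]^2·[Cd²⁺(aq)]) / [Co³⁺(aq)]^2 = 115; by Nernst, E = +2.212 − (0.0592/2)(2.059) = +2.1511 V.
Then ΔG = −nFE = −2 × 96485 × +2.1511 J/mol = −415 kJ/mol.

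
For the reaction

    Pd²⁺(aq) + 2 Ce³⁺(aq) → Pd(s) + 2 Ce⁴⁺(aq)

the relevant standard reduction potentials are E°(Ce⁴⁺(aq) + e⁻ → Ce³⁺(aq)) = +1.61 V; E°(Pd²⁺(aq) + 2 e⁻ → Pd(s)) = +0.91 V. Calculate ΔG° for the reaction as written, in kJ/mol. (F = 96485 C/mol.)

+135 kJ/mol

In the reaction as written Pd²⁺(aq) is reduced, so the Pd²⁺/Pd couple is the cathode and Ce⁴⁺/Ce³⁺ is the anode.
E°cell = +0.91 − (+1.61) = −0.70 V; balancing electrons gives n = 2.
ΔG° = −nFE°cell = −(2)(96485)(−0.70) J/mol = +135 kJ/mol.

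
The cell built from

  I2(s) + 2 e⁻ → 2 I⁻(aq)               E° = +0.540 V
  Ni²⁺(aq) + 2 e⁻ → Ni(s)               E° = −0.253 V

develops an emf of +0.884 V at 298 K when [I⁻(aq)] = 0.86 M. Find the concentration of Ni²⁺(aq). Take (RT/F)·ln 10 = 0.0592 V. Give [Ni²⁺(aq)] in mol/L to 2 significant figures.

The I₂/I⁻ couple has the larger reduction potential, so it is the cathode: E°cell = +0.540 − (−0.253) = +0.793 V and n = 2.
Rearranging E = E° − (0.0592/n)·log Q gives log Q = 2(+0.793 − (+0.884))/0.0592 = −3.074.
For I2(s) + Ni(s) → 2 I⁻(aq) + Ni²⁺(aq), the reaction quotient is Q = [I⁻(aq)]^2·[Ni²⁺(aq)].
Isolating [Ni²⁺(aq)] in Q = 10^{−3.074} yields log [Ni²⁺(aq)] = −2.943, i.e. 0.0011 M.

0.0011 M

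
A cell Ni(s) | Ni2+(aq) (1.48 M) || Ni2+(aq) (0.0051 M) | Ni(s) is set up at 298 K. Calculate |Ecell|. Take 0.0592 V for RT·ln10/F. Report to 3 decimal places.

0.073 V

For a concentration cell E°cell = 0, since both electrodes use the same couple.
The compartment with the higher Ni2+(aq) concentration (1.48 M) acts as the cathode; ions are reduced there and produced at the dilute (0.0051 M) anode.
With n = 2, Ecell = −(0.0592/2)·log([dilute]/[conc]) = −(0.0592/2)·log(0.0051/1.48) = +0.073 V.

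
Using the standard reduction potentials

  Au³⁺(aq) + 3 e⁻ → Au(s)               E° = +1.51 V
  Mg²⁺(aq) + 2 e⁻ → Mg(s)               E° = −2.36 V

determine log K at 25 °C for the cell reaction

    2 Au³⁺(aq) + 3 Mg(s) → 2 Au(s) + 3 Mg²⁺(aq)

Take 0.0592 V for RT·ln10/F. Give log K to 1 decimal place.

The Au³⁺/Au couple is reduced (cathode); E°cell = +1.51 − (−2.36) = +3.87 V with n = 6.
At equilibrium E = 0, so log K = nE°cell / 0.0592 = (6)(+3.87) / 0.0592 = 392.2.

log K = 392.2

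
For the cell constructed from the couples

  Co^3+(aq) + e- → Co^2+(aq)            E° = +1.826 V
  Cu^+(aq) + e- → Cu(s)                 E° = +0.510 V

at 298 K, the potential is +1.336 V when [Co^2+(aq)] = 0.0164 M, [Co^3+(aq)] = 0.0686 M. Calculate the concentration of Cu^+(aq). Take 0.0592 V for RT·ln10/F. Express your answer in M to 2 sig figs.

1.9 M

With Co³⁺/Co²⁺ at the cathode and Cu⁺/Cu at the anode, E°cell = +1.826 − (+0.510) = +1.316 V (n = 1).
Rearranging E = E° − (0.0592/n)·log Q gives log Q = 1(+1.316 − (+1.336))/0.0592 = −0.338.
For Co^3+(aq) + Cu(s) → Co^2+(aq) + Cu^+(aq), the reaction quotient is Q = ([Co^2+(aq)]·[Cu^+(aq)]) / [Co^3+(aq)].
Isolating [Cu^+(aq)] in Q = 10^{−0.338} yields log [Cu^+(aq)] = 0.283, i.e. 1.9 M.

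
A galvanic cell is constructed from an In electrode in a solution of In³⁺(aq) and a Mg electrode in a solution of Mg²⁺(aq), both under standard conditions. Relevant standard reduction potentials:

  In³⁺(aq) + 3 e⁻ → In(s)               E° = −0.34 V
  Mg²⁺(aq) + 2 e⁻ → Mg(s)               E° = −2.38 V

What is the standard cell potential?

+2.04 V

The In³⁺/In couple has the higher E°, so In ion is reduced (cathode) and Mg is oxidized (anode).
E°cell = E°(cathode) − E°(anode) = −0.34 − (−2.38) = +2.04 V.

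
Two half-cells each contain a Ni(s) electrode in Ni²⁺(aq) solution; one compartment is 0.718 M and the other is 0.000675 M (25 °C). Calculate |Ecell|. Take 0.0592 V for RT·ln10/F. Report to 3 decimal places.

For a concentration cell E°cell = 0, since both electrodes use the same couple.
The compartment with the higher Ni²⁺(aq) concentration (0.718 M) acts as the cathode; ions are reduced there and produced at the dilute (0.000675 M) anode.
With n = 2, Ecell = −(0.0592/2)·log([dilute]/[conc]) = −(0.0592/2)·log(0.000675/0.718) = +0.090 V.

0.090 V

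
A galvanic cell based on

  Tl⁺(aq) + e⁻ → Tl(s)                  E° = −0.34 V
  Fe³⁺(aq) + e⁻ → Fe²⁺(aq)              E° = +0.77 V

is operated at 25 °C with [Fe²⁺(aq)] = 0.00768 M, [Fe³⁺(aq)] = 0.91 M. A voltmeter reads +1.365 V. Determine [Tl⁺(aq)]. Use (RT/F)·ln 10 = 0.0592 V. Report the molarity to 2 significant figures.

Fe³⁺/Fe²⁺ is the cathode (higher E°); E°cell = +0.77 − (−0.34) = +1.11 V with n = 1.
Since E = E° − (0.0592/n)·log Q, log Q = n(E° − E)/0.0592 = −4.307.
Balancing electrons gives Fe³⁺(aq) + Tl(s) → Fe²⁺(aq) + Tl⁺(aq); thus Q = ([Fe²⁺(aq)]·[Tl⁺(aq)]) / [Fe³⁺(aq)].
Substituting the known concentrations and solving, log [Tl⁺(aq)] = −2.233 and [Tl⁺(aq)] = 0.0058 M.

0.0058 M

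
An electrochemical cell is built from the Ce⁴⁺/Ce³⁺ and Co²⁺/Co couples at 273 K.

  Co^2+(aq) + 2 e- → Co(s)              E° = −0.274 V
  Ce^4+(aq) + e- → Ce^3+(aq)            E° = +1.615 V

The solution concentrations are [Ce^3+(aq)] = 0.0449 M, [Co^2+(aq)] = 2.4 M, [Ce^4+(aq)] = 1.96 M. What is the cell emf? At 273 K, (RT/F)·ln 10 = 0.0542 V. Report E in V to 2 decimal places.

The Ce⁴⁺/Ce³⁺ couple has the more positive E°, so it is the cathode; Co²⁺/Co is the anode.
E°cell = E°cat − E°an = +1.615 − (−0.274) = +1.889 V; n = 2.
The balanced reaction is 2 Ce^4+(aq) + Co(s) → 2 Ce^3+(aq) + Co^2+(aq), so Q = ([Ce^3+(aq)]^2·[Co^2+(aq)]) / [Ce^4+(aq)]^2 = 0.00126 and log Q = −2.900.
By the Nernst equation, E = +1.889 − (0.0542/2)·(−2.900) = +1.97 V.

+1.97 V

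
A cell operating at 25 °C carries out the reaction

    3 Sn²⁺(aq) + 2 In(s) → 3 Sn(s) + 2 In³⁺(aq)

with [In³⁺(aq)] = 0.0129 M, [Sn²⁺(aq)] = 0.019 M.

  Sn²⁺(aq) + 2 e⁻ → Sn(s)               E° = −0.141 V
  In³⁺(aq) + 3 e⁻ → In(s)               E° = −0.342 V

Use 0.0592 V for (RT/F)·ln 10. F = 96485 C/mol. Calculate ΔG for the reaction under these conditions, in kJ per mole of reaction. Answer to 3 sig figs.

With Sn²⁺/Sn reduced at the cathode, E°cell = −0.141 − (−0.342) = +0.201 V and n = 6.
Here Q = [In³⁺(aq)]^2 / [Sn²⁺(aq)]^3 = 24.3 (log Q = 1.385), giving E = +0.201 − (0.0592/6)·(1.385) = +0.1873 V.
Then ΔG = −nFE = −6 × 96485 × +0.1873 J/mol = −108 kJ/mol.

−108 kJ/mol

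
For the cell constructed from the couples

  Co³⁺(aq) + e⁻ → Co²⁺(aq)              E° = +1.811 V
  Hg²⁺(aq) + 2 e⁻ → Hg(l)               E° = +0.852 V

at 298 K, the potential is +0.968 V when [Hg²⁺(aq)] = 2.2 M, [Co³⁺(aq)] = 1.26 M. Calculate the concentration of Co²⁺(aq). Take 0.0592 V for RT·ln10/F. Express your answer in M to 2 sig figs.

0.60 M

The Co³⁺/Co²⁺ couple has the larger reduction potential, so it is the cathode: E°cell = +1.811 − (+0.852) = +0.959 V and n = 2.
Rearranging E = E° − (0.0592/n)·log Q gives log Q = 2(+0.959 − (+0.968))/0.0592 = −0.304.
The balanced reaction is 2 Co³⁺(aq) + Hg(l) → 2 Co²⁺(aq) + Hg²⁺(aq), so Q = ([Co²⁺(aq)]^2·[Hg²⁺(aq)]) / [Co³⁺(aq)]^2.
Substituting the known concentrations and solving, log [Co²⁺(aq)] = −0.223 and [Co²⁺(aq)] = 0.60 M.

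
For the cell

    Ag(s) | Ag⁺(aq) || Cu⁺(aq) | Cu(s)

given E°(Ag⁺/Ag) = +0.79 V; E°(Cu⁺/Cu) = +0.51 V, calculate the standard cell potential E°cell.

−0.28 V

By convention the left-hand electrode in cell notation is the anode (oxidation) and the right-hand electrode is the cathode (reduction).
E°cell = E°(right) − E°(left) = +0.51 − (+0.79) = −0.28 V.
The negative sign shows that, as written, the cell would require an external voltage to drive the reaction.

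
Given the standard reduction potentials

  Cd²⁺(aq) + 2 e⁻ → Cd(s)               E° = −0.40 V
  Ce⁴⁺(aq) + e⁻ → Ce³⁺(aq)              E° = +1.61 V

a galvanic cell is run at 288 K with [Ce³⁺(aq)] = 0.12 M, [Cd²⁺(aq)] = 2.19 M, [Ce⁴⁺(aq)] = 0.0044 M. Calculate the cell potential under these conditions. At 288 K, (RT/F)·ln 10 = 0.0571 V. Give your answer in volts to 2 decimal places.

+1.92 V

Since E°(Ce⁴⁺/Ce³⁺) > E°(Cd²⁺/Cd), Ce⁴⁺/Ce³⁺ serves as the cathode.
E°cell = +1.61 − (−0.40) = +2.01 V, with n = 2 electrons transferred.
Balancing gives 2 Ce⁴⁺(aq) + Cd(s) → 2 Ce³⁺(aq) + Cd²⁺(aq); hence Q = ([Ce³⁺(aq)]^2·[Cd²⁺(aq)]) / [Ce⁴⁺(aq)]^2 = 1.63×10^3 (log Q = 3.212).
E = E° − (0.0571/n)·log Q = +2.01 − (0.0571/2)(3.212) = +1.92 V.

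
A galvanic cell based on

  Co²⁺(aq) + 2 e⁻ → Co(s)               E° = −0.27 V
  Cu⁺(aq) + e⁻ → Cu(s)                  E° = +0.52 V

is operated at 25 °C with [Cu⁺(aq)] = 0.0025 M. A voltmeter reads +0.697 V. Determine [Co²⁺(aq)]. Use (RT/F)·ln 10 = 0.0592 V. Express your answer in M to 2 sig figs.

The Cu⁺/Cu couple has the larger reduction potential, so it is the cathode: E°cell = +0.52 − (−0.27) = +0.79 V and n = 2.
Since E = E° − (0.0592/n)·log Q, log Q = n(E° − E)/0.0592 = 3.142.
For 2 Cu⁺(aq) + Co(s) → 2 Cu(s) + Co²⁺(aq), the reaction quotient is Q = [Co²⁺(aq)] / [Cu⁺(aq)]^2.
Solving for the unknown gives log [Co²⁺(aq)] = −2.062, so [Co²⁺(aq)] ≈ 0.0087 M.

0.0087 M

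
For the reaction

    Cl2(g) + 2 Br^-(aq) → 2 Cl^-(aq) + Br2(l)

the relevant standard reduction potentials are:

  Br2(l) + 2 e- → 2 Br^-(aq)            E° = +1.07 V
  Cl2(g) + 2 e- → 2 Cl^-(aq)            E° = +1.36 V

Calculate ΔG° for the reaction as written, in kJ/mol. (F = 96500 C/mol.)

−56.0 kJ/mol

In the reaction as written Cl2(g) is reduced, so the Cl₂/Cl⁻ couple is the cathode and Br₂/Br⁻ is the anode.
E°cell = +1.36 − (+1.07) = +0.29 V; balancing electrons gives n = 2.
ΔG° = −nFE°cell = −(2)(96500)(+0.29) J/mol = −56.0 kJ/mol.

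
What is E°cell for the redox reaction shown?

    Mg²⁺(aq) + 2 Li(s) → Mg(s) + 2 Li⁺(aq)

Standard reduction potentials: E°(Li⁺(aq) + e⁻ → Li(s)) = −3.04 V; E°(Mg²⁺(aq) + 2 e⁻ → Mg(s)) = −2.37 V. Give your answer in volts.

+0.67 V

Mg²⁺(aq) gains electrons, so the Mg²⁺/Mg couple is the cathode; the Li⁺/Li couple is the anode.
E°cell = E°(cathode) − E°(anode) = −2.37 − (−3.04) = +0.67 V.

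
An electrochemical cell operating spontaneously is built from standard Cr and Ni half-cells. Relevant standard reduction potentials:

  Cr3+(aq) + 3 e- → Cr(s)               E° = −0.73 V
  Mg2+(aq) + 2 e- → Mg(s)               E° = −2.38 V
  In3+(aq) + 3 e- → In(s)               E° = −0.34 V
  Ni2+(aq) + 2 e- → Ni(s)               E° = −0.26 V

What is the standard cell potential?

The Ni²⁺/Ni couple has the higher E°, so Ni ion is reduced (cathode) and Cr is oxidized (anode).
E°cell = E°(cathode) − E°(anode) = −0.26 − (−0.73) = +0.47 V.

+0.47 V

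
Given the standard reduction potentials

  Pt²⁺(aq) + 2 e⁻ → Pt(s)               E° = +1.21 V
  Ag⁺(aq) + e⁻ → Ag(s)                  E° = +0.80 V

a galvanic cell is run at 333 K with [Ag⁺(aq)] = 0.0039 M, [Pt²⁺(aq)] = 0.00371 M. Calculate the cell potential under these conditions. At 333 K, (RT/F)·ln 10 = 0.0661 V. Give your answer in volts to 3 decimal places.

+0.489 V

Since E°(Pt²⁺/Pt) > E°(Ag⁺/Ag), Pt²⁺/Pt serves as the cathode.
The standard potential is +1.21 − (+0.80) = +0.41 V and the balanced reaction transfers n = 2 electrons.
Balancing gives Pt²⁺(aq) + 2 Ag(s) → Pt(s) + 2 Ag⁺(aq); hence Q = [Ag⁺(aq)]^2 / [Pt²⁺(aq)] = 0.0041 (log Q = −2.387).
By the Nernst equation, E = +0.41 − (0.0661/2)·(−2.387) = +0.489 V.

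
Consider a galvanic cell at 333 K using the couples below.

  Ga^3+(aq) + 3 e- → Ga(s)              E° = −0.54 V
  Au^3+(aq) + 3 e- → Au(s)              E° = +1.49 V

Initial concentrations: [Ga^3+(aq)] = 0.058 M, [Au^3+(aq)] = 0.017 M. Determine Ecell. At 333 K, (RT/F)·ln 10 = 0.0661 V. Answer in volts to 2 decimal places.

+2.02 V

The Au³⁺/Au couple has the more positive E°, so it is the cathode; Ga³⁺/Ga is the anode.
The standard potential is +1.49 − (−0.54) = +2.03 V and the balanced reaction transfers n = 3 electrons.
For the overall reaction Au^3+(aq) + Ga(s) → Au(s) + Ga^3+(aq), Q = [Ga^3+(aq)] / [Au^3+(aq)] = 3.41, giving log Q = 0.533.
E = E° − (0.0661/n)·log Q = +2.03 − (0.0661/3)(0.533) = +2.02 V.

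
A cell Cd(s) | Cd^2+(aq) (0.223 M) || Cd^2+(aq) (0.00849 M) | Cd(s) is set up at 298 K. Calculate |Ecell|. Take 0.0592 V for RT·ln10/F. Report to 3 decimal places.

For a concentration cell E°cell = 0, since both electrodes use the same couple.
The compartment with the higher Cd^2+(aq) concentration (0.223 M) acts as the cathode; ions are reduced there and produced at the dilute (0.00849 M) anode.
With n = 2, Ecell = −(0.0592/2)·log([dilute]/[conc]) = −(0.0592/2)·log(0.00849/0.223) = +0.042 V.

0.042 V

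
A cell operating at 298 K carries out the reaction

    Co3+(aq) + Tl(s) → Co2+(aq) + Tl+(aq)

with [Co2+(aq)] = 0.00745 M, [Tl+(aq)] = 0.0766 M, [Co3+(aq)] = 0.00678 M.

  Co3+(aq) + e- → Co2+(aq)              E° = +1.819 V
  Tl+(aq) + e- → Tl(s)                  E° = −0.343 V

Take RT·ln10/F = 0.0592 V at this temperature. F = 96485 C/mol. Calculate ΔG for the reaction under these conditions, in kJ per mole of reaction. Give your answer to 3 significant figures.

−215 kJ/mol

The standard cell potential is +1.819 − (−0.343) = +2.162 V, with n = 1 electron in the balanced equation.
Q = ([Co2+(aq)]·[Tl+(aq)]) / [Co3+(aq)] = 0.0842, so log Q = −1.075 and E = +2.162 − (0.0592/1)(−1.075) = +2.2256 V.
Then ΔG = −nFE = −1 × 96485 × +2.2256 J/mol = −215 kJ/mol.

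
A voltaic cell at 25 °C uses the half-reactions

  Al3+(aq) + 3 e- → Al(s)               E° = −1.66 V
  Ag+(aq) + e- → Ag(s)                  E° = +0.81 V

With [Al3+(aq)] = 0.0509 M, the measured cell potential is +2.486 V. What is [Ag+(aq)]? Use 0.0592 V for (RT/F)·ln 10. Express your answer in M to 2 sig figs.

The Ag⁺/Ag couple has the larger reduction potential, so it is the cathode: E°cell = +0.81 − (−1.66) = +2.47 V and n = 3.
Rearranging E = E° − (0.0592/n)·log Q gives log Q = 3(+2.47 − (+2.486))/0.0592 = −0.811.
The balanced reaction is 3 Ag+(aq) + Al(s) → 3 Ag(s) + Al3+(aq), so Q = [Al3+(aq)] / [Ag+(aq)]^3.
Solving for the unknown gives log [Ag+(aq)] = −0.161, so [Ag+(aq)] ≈ 0.69 M.

0.69 M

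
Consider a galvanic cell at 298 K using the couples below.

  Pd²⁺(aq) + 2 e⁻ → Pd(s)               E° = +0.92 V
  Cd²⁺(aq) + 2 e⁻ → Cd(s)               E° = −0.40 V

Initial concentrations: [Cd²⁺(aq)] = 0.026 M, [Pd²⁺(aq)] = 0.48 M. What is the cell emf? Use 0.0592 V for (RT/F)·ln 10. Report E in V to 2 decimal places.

The Pd²⁺/Pd couple has the more positive E°, so it is the cathode; Cd²⁺/Cd is the anode.
E°cell = +0.92 − (−0.40) = +1.32 V, with n = 2 electrons transferred.
The balanced reaction is Pd²⁺(aq) + Cd(s) → Pd(s) + Cd²⁺(aq), so Q = [Cd²⁺(aq)] / [Pd²⁺(aq)] = 0.0542 and log Q = −1.266.
Applying E = E° − (RT ln10/nF)·log Q gives +1.32 − (0.0592/2)(−1.266) = +1.36 V.

+1.36 V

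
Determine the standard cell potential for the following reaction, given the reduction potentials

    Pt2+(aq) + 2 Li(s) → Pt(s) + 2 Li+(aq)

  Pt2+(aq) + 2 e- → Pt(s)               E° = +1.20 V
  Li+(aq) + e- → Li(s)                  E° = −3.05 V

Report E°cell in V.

+4.25 V

In the reaction as written, Pt2+(aq) is reduced (cathode) and Li+(aq) is produced by oxidation at the anode.
E°cell = E°(cathode) − E°(anode) = +1.20 − (−3.05) = +4.25 V.
The positive value indicates the reaction is spontaneous as written.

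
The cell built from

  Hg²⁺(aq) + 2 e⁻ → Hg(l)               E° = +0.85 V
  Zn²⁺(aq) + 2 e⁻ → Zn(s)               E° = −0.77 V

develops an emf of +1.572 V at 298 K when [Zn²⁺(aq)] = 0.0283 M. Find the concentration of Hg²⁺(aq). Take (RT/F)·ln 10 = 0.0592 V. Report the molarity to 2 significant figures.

0.00068 M

Hg²⁺/Hg is the cathode (higher E°); E°cell = +0.85 − (−0.77) = +1.62 V with n = 2.
From the Nernst equation, log Q = n(E° − E)/0.0592 = 2·(+1.62 − (+1.572))/0.0592 = 1.622.
Balancing electrons gives Hg²⁺(aq) + Zn(s) → Hg(l) + Zn²⁺(aq); thus Q = [Zn²⁺(aq)] / [Hg²⁺(aq)].
Substituting the known concentrations and solving, log [Hg²⁺(aq)] = −3.170 and [Hg²⁺(aq)] = 0.00068 M.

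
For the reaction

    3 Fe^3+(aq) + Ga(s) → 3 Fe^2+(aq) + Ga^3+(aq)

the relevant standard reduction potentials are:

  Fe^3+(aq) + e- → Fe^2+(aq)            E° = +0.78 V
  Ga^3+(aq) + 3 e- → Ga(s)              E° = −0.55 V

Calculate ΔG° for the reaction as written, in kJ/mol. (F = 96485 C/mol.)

−385 kJ/mol

In the reaction as written Fe^3+(aq) is reduced, so the Fe³⁺/Fe²⁺ couple is the cathode and Ga³⁺/Ga is the anode.
E°cell = +0.78 − (−0.55) = +1.33 V; balancing electrons gives n = 3.
ΔG° = −nFE°cell = −(3)(96485)(+1.33) J/mol = −385 kJ/mol.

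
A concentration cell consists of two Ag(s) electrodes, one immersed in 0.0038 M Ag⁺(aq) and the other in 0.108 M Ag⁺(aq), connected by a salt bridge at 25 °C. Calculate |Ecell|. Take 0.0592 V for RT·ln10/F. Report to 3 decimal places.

For a concentration cell E°cell = 0, since both electrodes use the same couple.
The compartment with the higher Ag⁺(aq) concentration (0.108 M) acts as the cathode; ions are reduced there and produced at the dilute (0.0038 M) anode.
With n = 1, Ecell = −(0.0592/1)·log([dilute]/[conc]) = −(0.0592/1)·log(0.0038/0.108) = +0.086 V.

0.086 V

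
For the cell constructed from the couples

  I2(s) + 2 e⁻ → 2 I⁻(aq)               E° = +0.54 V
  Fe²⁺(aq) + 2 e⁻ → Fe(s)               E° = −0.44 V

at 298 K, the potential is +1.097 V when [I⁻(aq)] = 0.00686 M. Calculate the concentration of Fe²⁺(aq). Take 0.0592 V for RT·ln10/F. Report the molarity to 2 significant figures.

2.4 M

The I₂/I⁻ couple has the larger reduction potential, so it is the cathode: E°cell = +0.54 − (−0.44) = +0.98 V and n = 2.
From the Nernst equation, log Q = n(E° − E)/0.0592 = 2·(+0.98 − (+1.097))/0.0592 = −3.953.
The balanced reaction is I2(s) + Fe(s) → 2 I⁻(aq) + Fe²⁺(aq), so Q = [I⁻(aq)]^2·[Fe²⁺(aq)].
Isolating [Fe²⁺(aq)] in Q = 10^{−3.953} yields log [Fe²⁺(aq)] = 0.374, i.e. 2.4 M.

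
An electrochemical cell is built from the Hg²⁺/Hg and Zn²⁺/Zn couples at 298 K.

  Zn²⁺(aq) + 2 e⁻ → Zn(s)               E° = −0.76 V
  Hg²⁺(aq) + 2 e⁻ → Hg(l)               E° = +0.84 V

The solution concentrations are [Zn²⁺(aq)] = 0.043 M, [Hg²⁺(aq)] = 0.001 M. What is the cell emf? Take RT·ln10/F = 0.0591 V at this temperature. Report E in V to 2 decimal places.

+1.55 V

Hg²⁺/Hg is reduced (cathode, E° = +0.84 V) and Zn²⁺/Zn is oxidized (anode).
The standard potential is +0.84 − (−0.76) = +1.60 V and the balanced reaction transfers n = 2 electrons.
For the overall reaction Hg²⁺(aq) + Zn(s) → Hg(l) + Zn²⁺(aq), Q = [Zn²⁺(aq)] / [Hg²⁺(aq)] = 43, giving log Q = 1.633.
By the Nernst equation, E = +1.60 − (0.0591/2)·(1.633) = +1.55 V.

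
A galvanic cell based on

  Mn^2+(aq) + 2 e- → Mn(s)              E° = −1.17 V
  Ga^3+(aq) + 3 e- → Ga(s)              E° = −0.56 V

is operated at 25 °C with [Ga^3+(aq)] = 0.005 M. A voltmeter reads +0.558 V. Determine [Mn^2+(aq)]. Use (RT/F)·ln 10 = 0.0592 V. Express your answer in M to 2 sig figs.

The Ga³⁺/Ga couple has the larger reduction potential, so it is the cathode: E°cell = −0.56 − (−1.17) = +0.61 V and n = 6.
Rearranging E = E° − (0.0592/n)·log Q gives log Q = 6(+0.61 − (+0.558))/0.0592 = 5.270.
For 2 Ga^3+(aq) + 3 Mn(s) → 2 Ga(s) + 3 Mn^2+(aq), the reaction quotient is Q = [Mn^2+(aq)]^3 / [Ga^3+(aq)]^2.
Isolating [Mn^2+(aq)] in Q = 10^{5.270} yields log [Mn^2+(aq)] = 0.223, i.e. 1.7 M.

1.7 M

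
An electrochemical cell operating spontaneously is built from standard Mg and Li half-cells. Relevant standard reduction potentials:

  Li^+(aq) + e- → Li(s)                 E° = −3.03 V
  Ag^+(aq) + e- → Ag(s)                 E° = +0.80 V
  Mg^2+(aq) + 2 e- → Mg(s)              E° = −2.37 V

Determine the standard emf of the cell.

+0.66 V

The Mg²⁺/Mg couple has the higher E°, so Mg ion is reduced (cathode) and Li is oxidized (anode).
E°cell = E°(cathode) − E°(anode) = −2.37 − (−3.03) = +0.66 V.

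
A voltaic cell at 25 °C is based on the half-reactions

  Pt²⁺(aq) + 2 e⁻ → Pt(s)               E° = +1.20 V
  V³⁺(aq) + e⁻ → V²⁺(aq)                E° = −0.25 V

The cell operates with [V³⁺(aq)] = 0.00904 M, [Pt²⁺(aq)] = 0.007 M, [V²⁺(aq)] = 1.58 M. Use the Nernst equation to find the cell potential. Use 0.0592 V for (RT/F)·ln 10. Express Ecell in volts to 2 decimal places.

+1.52 V

The Pt²⁺/Pt couple has the more positive E°, so it is the cathode; V³⁺/V²⁺ is the anode.
E°cell = +1.20 − (−0.25) = +1.45 V, with n = 2 electrons transferred.
For the overall reaction Pt²⁺(aq) + 2 V²⁺(aq) → Pt(s) + 2 V³⁺(aq), Q = [V³⁺(aq)]^2 / ([Pt²⁺(aq)]·[V²⁺(aq)]^2) = 0.00468, giving log Q = −2.330.
By the Nernst equation, E = +1.45 − (0.0592/2)·(−2.330) = +1.52 V.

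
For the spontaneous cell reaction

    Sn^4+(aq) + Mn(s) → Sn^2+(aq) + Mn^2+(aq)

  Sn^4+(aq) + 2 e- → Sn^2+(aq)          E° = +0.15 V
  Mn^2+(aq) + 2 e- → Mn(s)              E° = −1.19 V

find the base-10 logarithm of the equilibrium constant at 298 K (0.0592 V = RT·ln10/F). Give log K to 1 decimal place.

The Sn⁴⁺/Sn²⁺ couple is reduced (cathode); E°cell = +0.15 − (−1.19) = +1.34 V with n = 2.
At equilibrium E = 0, so log K = nE°cell / 0.0592 = (2)(+1.34) / 0.0592 = 45.3.

log K = 45.3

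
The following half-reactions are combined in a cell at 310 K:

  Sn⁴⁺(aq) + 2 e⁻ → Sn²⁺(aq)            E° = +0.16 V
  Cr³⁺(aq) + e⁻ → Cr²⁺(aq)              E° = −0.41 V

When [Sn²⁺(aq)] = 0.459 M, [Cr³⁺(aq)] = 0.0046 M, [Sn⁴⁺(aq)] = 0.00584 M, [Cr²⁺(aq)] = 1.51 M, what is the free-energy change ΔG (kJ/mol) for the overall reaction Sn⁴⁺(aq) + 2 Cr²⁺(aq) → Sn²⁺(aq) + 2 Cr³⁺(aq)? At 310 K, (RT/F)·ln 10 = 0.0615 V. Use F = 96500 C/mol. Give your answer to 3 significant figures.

With Sn⁴⁺/Sn²⁺ reduced at the cathode, E°cell = +0.16 − (−0.41) = +0.57 V and n = 2.
Here Q = ([Sn²⁺(aq)]·[Cr³⁺(aq)]^2) / ([Sn⁴⁺(aq)]·[Cr²⁺(aq)]^2) = 0.000729 (log Q = −3.137), giving E = +0.57 − (0.0615/2)·(−3.137) = +0.6665 V.
Finally ΔG = −nFE = −(2)(96500 C/mol)(+0.6665 V) = −129 kJ/mol.

−129 kJ/mol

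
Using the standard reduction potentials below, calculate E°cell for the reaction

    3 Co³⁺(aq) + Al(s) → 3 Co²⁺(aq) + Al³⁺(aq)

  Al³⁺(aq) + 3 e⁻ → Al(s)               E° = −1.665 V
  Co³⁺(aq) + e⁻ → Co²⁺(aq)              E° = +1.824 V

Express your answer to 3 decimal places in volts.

Co³⁺(aq) gains electrons, so the Co³⁺/Co²⁺ couple is the cathode; the Al³⁺/Al couple is the anode.
E°cell = E°(cathode) − E°(anode) = +1.824 − (−1.665) = +3.489 V.

+3.489 V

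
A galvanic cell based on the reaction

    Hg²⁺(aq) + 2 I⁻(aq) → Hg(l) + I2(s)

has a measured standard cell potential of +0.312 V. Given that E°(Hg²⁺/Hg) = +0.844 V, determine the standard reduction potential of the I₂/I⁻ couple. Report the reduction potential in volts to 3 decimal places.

+0.532 V

In the reaction as written the Hg²⁺/Hg couple is reduced (cathode) and I₂/I⁻ is oxidized (anode), so E°cell = E°(Hg²⁺/Hg) − E°(I₂/I⁻).
E°(I₂/I⁻) = E°(cathode) − E°cell = +0.844 − (+0.312) = +0.532 V.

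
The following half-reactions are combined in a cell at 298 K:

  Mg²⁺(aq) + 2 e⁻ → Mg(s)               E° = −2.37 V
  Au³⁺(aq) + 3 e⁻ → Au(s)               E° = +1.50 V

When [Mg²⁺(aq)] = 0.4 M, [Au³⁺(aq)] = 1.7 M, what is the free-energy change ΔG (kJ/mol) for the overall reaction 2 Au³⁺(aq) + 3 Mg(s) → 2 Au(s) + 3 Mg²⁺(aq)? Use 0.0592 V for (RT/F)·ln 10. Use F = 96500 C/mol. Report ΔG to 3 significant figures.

E°cell = +1.50 − (−2.37) = +3.87 V; the balanced reaction transfers n = 6 electrons.
Here Q = [Mg²⁺(aq)]^3 / [Au³⁺(aq)]^2 = 0.0221 (log Q = −1.655), giving E = +3.87 − (0.0592/6)·(−1.655) = +3.8863 V.
ΔG = −nFE = −(6)(96500)(+3.8863) J/mol = −2250 kJ/mol.

−2250 kJ/mol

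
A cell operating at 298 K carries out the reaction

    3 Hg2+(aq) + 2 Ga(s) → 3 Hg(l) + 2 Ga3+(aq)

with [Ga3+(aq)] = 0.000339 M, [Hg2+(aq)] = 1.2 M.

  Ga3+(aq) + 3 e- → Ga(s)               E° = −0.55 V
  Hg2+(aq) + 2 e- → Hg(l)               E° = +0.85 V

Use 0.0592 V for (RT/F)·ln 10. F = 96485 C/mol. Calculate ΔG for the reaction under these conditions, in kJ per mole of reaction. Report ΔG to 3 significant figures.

The standard cell potential is +0.85 − (−0.55) = +1.40 V, with n = 6 electrons in the balanced equation.
The reaction quotient is [Ga3+(aq)]^2 / [Hg2+(aq)]^3 = 6.65×10^−8; by Nernst, E = +1.40 − (0.0592/6)(−7.177) = +1.4708 V.
Then ΔG = −nFE = −6 × 96485 × +1.4708 J/mol = −851 kJ/mol.

−851 kJ/mol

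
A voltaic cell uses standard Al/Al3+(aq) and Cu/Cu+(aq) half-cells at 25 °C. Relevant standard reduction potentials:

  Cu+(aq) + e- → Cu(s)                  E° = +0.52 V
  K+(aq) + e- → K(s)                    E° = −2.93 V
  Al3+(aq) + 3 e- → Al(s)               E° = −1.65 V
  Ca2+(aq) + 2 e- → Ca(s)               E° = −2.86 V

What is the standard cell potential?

The Cu⁺/Cu couple has the higher E°, so Cu ion is reduced (cathode) and Al is oxidized (anode).
E°cell = E°(cathode) − E°(anode) = +0.52 − (−1.65) = +2.17 V.

+2.17 V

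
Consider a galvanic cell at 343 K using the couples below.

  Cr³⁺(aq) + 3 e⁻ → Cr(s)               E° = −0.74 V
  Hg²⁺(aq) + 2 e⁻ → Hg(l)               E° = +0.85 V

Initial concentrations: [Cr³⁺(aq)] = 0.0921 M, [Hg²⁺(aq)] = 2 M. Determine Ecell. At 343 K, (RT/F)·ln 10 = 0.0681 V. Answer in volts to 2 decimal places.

Since E°(Hg²⁺/Hg) > E°(Cr³⁺/Cr), Hg²⁺/Hg serves as the cathode.
E°cell = E°cat − E°an = +0.85 − (−0.74) = +1.59 V; n = 6.
For the overall reaction 3 Hg²⁺(aq) + 2 Cr(s) → 3 Hg(l) + 2 Cr³⁺(aq), Q = [Cr³⁺(aq)]^2 / [Hg²⁺(aq)]^3 = 0.00106, giving log Q = −2.975.
By the Nernst equation, E = +1.59 − (0.0681/6)·(−2.975) = +1.62 V.

+1.62 V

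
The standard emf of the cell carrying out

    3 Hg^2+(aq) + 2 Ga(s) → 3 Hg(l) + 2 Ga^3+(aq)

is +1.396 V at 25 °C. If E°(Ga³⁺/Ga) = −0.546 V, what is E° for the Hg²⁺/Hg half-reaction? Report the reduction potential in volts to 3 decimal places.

+0.850 V

In the reaction as written the Hg²⁺/Hg couple is reduced (cathode) and Ga³⁺/Ga is oxidized (anode), so E°cell = E°(Hg²⁺/Hg) − E°(Ga³⁺/Ga).
E°(Hg²⁺/Hg) = E°cell + E°(anode) = +1.396 + (−0.546) = +0.850 V.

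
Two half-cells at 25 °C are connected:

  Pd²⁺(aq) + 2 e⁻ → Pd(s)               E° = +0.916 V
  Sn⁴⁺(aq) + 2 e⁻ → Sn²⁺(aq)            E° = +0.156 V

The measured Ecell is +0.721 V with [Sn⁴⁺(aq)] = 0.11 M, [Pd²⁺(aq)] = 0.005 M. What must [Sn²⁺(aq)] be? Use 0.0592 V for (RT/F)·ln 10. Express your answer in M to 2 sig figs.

1.1 M

Pd²⁺/Pd is the cathode (higher E°); E°cell = +0.916 − (+0.156) = +0.760 V with n = 2.
Rearranging E = E° − (0.0592/n)·log Q gives log Q = 2(+0.760 − (+0.721))/0.0592 = 1.318.
For Pd²⁺(aq) + Sn²⁺(aq) → Pd(s) + Sn⁴⁺(aq), the reaction quotient is Q = [Sn⁴⁺(aq)] / ([Pd²⁺(aq)]·[Sn²⁺(aq)]).
Solving for the unknown gives log [Sn²⁺(aq)] = 0.024, so [Sn²⁺(aq)] ≈ 1.1 M.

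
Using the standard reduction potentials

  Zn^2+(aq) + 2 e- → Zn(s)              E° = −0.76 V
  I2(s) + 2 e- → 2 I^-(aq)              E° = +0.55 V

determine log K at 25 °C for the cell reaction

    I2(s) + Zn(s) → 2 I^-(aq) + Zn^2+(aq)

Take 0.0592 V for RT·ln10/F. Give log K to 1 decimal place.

The I₂/I⁻ couple is reduced (cathode); E°cell = +0.55 − (−0.76) = +1.31 V with n = 2.
At equilibrium E = 0, so log K = nE°cell / 0.0592 = (2)(+1.31) / 0.0592 = 44.3.

log K = 44.3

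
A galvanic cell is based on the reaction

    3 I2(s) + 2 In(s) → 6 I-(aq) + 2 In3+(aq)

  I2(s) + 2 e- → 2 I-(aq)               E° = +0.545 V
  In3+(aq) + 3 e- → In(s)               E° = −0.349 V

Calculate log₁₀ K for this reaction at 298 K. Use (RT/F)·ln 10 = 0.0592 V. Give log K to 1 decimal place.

The I₂/I⁻ couple is reduced (cathode); E°cell = +0.545 − (−0.349) = +0.894 V with n = 6.
At equilibrium E = 0, so log K = nE°cell / 0.0592 = (6)(+0.894) / 0.0592 = 90.6.

log K = 90.6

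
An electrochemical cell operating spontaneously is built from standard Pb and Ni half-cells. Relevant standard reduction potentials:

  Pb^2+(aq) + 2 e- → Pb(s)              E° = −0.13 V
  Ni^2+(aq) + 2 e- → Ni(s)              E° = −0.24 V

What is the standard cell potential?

Of the two couples in this cell, the one with the more positive reduction potential is reduced at the cathode: here that is Pb²⁺/Pb (−0.13 V); Ni²⁺/Ni (−0.24 V) is the anode.
E°cell = E°(cathode) − E°(anode) = −0.13 − (−0.24) = +0.11 V.

+0.11 V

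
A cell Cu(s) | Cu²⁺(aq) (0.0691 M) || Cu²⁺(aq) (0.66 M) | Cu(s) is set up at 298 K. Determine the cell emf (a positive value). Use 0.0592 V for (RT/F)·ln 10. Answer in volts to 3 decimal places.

For a concentration cell E°cell = 0, since both electrodes use the same couple.
The compartment with the higher Cu²⁺(aq) concentration (0.66 M) acts as the cathode; ions are reduced there and produced at the dilute (0.0691 M) anode.
With n = 2, Ecell = −(0.0592/2)·log([dilute]/[conc]) = −(0.0592/2)·log(0.0691/0.66) = +0.029 V.

0.029 V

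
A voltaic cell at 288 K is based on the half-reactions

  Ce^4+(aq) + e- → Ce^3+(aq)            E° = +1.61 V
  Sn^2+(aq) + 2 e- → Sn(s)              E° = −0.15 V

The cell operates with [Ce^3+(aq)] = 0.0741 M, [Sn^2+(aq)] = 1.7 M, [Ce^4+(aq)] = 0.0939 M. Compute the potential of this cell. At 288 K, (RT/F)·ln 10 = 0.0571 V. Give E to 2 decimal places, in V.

Ce⁴⁺/Ce³⁺ is reduced (cathode, E° = +1.61 V) and Sn²⁺/Sn is oxidized (anode).
The standard potential is +1.61 − (−0.15) = +1.76 V and the balanced reaction transfers n = 2 electrons.
Balancing gives 2 Ce^4+(aq) + Sn(s) → 2 Ce^3+(aq) + Sn^2+(aq); hence Q = ([Ce^3+(aq)]^2·[Sn^2+(aq)]) / [Ce^4+(aq)]^2 = 1.06 (log Q = 0.025).
Applying E = E° − (RT ln10/nF)·log Q gives +1.76 − (0.0571/2)(0.025) = +1.76 V.

+1.76 V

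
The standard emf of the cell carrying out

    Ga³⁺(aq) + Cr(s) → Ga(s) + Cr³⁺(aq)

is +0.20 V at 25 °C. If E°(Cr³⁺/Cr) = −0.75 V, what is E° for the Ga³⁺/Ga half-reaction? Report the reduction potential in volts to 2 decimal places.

−0.55 V

In the reaction as written the Ga³⁺/Ga couple is reduced (cathode) and Cr³⁺/Cr is oxidized (anode), so E°cell = E°(Ga³⁺/Ga) − E°(Cr³⁺/Cr).
E°(Ga³⁺/Ga) = E°cell + E°(anode) = +0.20 + (−0.75) = −0.55 V.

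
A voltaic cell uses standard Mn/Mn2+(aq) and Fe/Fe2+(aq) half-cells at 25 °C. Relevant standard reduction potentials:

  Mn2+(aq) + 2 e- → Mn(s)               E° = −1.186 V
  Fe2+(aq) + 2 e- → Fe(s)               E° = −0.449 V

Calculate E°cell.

The Fe²⁺/Fe couple has the higher E°, so Fe ion is reduced (cathode) and Mn is oxidized (anode).
E°cell = E°(cathode) − E°(anode) = −0.449 − (−1.186) = +0.737 V.

+0.737 V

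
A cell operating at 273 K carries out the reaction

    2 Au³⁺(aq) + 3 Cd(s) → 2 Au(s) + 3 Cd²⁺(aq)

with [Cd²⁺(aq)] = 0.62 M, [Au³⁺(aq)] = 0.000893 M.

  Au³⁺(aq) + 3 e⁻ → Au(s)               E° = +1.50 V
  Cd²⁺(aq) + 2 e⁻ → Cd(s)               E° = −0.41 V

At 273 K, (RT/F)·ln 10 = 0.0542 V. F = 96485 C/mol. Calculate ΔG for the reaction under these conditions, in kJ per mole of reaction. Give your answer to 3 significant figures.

−1080 kJ/mol

With Au³⁺/Au reduced at the cathode, E°cell = +1.50 − (−0.41) = +1.91 V and n = 6.
The reaction quotient is [Cd²⁺(aq)]^3 / [Au³⁺(aq)]^2 = 2.99×10^5; by Nernst, E = +1.91 − (0.0542/6)(5.475) = +1.8605 V.
ΔG = −nFE = −(6)(96485)(+1.8605) J/mol = −1080 kJ/mol.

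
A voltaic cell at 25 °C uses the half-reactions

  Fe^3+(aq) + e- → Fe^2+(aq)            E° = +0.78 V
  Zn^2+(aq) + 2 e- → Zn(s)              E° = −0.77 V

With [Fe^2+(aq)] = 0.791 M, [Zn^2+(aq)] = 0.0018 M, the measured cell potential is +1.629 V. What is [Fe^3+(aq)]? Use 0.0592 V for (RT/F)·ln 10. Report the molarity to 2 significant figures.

0.72 M

With Fe³⁺/Fe²⁺ at the cathode and Zn²⁺/Zn at the anode, E°cell = +0.78 − (−0.77) = +1.55 V (n = 2).
Rearranging E = E° − (0.0592/n)·log Q gives log Q = 2(+1.55 − (+1.629))/0.0592 = −2.669.
The balanced reaction is 2 Fe^3+(aq) + Zn(s) → 2 Fe^2+(aq) + Zn^2+(aq), so Q = ([Fe^2+(aq)]^2·[Zn^2+(aq)]) / [Fe^3+(aq)]^2.
Substituting the known concentrations and solving, log [Fe^3+(aq)] = −0.140 and [Fe^3+(aq)] = 0.72 M.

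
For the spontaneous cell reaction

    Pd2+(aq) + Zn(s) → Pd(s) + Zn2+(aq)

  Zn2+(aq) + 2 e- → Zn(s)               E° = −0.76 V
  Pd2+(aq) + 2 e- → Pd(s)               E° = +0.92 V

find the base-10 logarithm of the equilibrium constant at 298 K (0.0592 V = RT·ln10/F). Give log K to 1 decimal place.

The Pd²⁺/Pd couple is reduced (cathode); E°cell = +0.92 − (−0.76) = +1.68 V with n = 2.
At equilibrium E = 0, so log K = nE°cell / 0.0592 = (2)(+1.68) / 0.0592 = 56.8.

log K = 56.8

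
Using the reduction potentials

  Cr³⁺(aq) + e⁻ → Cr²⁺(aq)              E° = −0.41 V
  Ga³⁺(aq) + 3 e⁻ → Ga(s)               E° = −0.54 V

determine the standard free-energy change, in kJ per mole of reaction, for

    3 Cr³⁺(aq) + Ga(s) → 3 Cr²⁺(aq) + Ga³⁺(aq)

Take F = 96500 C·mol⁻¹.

In the reaction as written Cr³⁺(aq) is reduced, so the Cr³⁺/Cr²⁺ couple is the cathode and Ga³⁺/Ga is the anode.
E°cell = −0.41 − (−0.54) = +0.13 V; balancing electrons gives n = 3.
ΔG° = −nFE°cell = −(3)(96500)(+0.13) J/mol = −37.6 kJ/mol.

−37.6 kJ/mol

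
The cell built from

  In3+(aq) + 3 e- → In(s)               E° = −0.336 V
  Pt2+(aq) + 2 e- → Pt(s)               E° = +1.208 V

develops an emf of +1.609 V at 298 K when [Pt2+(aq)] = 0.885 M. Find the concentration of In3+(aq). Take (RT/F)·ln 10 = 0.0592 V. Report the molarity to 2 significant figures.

Pt²⁺/Pt is the cathode (higher E°); E°cell = +1.208 − (−0.336) = +1.544 V with n = 6.
Since E = E° − (0.0592/n)·log Q, log Q = n(E° − E)/0.0592 = −6.588.
The balanced reaction is 3 Pt2+(aq) + 2 In(s) → 3 Pt(s) + 2 In3+(aq), so Q = [In3+(aq)]^2 / [Pt2+(aq)]^3.
Isolating [In3+(aq)] in Q = 10^{−6.588} yields log [In3+(aq)] = −3.374, i.e. 0.00042 M.

0.00042 M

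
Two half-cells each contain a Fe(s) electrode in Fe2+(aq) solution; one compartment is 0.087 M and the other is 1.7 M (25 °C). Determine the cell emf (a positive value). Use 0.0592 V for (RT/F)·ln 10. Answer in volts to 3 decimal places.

0.038 V

For a concentration cell E°cell = 0, since both electrodes use the same couple.
The compartment with the higher Fe2+(aq) concentration (1.7 M) acts as the cathode; ions are reduced there and produced at the dilute (0.087 M) anode.
With n = 2, Ecell = −(0.0592/2)·log([dilute]/[conc]) = −(0.0592/2)·log(0.087/1.7) = +0.038 V.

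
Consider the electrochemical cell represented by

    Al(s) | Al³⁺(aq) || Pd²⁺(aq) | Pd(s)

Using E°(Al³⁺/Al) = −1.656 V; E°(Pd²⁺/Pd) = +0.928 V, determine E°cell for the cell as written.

By convention the left-hand electrode in cell notation is the anode (oxidation) and the right-hand electrode is the cathode (reduction).
E°cell = E°(right) − E°(left) = +0.928 − (−1.656) = +2.584 V.

+2.584 V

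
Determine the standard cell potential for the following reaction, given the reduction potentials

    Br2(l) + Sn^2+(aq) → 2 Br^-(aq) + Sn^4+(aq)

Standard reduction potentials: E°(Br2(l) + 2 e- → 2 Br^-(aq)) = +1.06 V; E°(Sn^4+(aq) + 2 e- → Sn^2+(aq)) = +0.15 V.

Br2(l) gains electrons, so the Br₂/Br⁻ couple is the cathode; the Sn⁴⁺/Sn²⁺ couple is the anode.
E°cell = E°(cathode) − E°(anode) = +1.06 − (+0.15) = +0.91 V.

+0.91 V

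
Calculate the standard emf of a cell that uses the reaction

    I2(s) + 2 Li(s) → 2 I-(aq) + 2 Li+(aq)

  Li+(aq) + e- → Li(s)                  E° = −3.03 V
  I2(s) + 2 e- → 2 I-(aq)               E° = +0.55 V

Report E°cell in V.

I2(s) gains electrons, so the I₂/I⁻ couple is the cathode; the Li⁺/Li couple is the anode.
E°cell = E°(cathode) − E°(anode) = +0.55 − (−3.03) = +3.58 V.
The positive value indicates the reaction is spontaneous as written.

+3.58 V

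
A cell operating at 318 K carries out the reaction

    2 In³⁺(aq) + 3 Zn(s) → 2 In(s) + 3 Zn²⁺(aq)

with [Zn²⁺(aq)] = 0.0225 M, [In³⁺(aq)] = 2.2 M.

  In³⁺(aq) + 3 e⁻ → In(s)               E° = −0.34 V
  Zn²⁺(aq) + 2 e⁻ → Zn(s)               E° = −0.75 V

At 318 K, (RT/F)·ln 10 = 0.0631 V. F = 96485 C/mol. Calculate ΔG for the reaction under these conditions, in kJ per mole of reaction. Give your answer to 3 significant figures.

−272 kJ/mol

The standard cell potential is −0.34 − (−0.75) = +0.41 V, with n = 6 electrons in the balanced equation.
The reaction quotient is [Zn²⁺(aq)]^3 / [In³⁺(aq)]^2 = 2.35×10^−6; by Nernst, E = +0.41 − (0.0631/6)(−5.628) = +0.4692 V.
Then ΔG = −nFE = −6 × 96485 × +0.4692 J/mol = −272 kJ/mol.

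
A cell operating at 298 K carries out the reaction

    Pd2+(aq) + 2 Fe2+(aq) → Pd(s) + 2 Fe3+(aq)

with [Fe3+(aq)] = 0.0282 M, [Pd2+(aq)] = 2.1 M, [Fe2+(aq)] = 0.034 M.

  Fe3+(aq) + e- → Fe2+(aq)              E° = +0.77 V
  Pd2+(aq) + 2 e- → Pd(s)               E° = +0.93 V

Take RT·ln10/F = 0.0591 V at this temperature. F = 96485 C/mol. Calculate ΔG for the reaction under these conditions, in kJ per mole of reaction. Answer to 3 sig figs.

With Pd²⁺/Pd reduced at the cathode, E°cell = +0.93 − (+0.77) = +0.16 V and n = 2.
Here Q = [Fe3+(aq)]^2 / ([Pd2+(aq)]·[Fe2+(aq)]^2) = 0.328 (log Q = −0.485), giving E = +0.16 − (0.0591/2)·(−0.485) = +0.1743 V.
Then ΔG = −nFE = −2 × 96485 × +0.1743 J/mol = −33.6 kJ/mol.

−33.6 kJ/mol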